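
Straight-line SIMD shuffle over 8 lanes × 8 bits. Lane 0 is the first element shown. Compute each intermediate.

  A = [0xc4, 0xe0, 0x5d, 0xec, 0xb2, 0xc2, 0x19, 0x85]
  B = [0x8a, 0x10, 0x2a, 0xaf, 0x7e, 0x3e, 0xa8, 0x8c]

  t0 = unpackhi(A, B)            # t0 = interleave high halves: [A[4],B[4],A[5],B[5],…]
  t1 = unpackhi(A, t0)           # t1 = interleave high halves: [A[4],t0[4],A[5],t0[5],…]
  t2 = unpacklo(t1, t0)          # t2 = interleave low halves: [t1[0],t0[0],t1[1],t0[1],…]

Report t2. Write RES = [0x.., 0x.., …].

t0 = [0xb2, 0x7e, 0xc2, 0x3e, 0x19, 0xa8, 0x85, 0x8c]
t1 = [0xb2, 0x19, 0xc2, 0xa8, 0x19, 0x85, 0x85, 0x8c]
t2 = [0xb2, 0xb2, 0x19, 0x7e, 0xc2, 0xc2, 0xa8, 0x3e]

RES = [ 0xb2  0xb2  0x19  0x7e  0xc2  0xc2  0xa8  0x3e ]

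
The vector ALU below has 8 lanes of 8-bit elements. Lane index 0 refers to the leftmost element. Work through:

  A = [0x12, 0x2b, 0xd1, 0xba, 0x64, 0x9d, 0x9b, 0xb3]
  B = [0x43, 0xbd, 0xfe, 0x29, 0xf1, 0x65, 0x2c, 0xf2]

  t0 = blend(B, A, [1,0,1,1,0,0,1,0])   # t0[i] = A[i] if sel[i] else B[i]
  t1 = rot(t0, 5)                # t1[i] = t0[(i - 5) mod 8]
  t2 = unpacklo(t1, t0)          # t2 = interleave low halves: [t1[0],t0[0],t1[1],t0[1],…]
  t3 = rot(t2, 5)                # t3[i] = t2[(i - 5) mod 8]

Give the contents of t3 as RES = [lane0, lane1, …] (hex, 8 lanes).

t0 = [0x12, 0xbd, 0xd1, 0xba, 0xf1, 0x65, 0x9b, 0xf2]
t1 = [0xba, 0xf1, 0x65, 0x9b, 0xf2, 0x12, 0xbd, 0xd1]
t2 = [0xba, 0x12, 0xf1, 0xbd, 0x65, 0xd1, 0x9b, 0xba]
t3 = [0xbd, 0x65, 0xd1, 0x9b, 0xba, 0xba, 0x12, 0xf1]

RES = [0xbd, 0x65, 0xd1, 0x9b, 0xba, 0xba, 0x12, 0xf1]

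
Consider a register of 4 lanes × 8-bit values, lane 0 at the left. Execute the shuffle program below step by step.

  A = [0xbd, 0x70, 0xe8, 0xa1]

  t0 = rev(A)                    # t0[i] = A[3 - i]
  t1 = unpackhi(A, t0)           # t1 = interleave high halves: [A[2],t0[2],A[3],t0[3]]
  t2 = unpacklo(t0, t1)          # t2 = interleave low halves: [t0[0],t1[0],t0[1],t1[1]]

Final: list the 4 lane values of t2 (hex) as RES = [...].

RES = [0xa1, 0xe8, 0xe8, 0x70]

t0 = [0xa1, 0xe8, 0x70, 0xbd]
t1 = [0xe8, 0x70, 0xa1, 0xbd]
t2 = [0xa1, 0xe8, 0xe8, 0x70]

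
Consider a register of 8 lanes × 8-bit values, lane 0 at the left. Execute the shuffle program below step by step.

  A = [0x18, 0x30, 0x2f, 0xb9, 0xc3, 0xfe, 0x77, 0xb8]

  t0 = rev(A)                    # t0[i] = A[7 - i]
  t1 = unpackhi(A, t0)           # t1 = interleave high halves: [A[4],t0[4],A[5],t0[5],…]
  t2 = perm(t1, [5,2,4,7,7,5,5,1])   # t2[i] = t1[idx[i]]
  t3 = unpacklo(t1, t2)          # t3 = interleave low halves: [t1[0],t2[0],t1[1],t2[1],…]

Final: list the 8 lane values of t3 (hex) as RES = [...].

RES = [0xc3, 0x30, 0xb9, 0xfe, 0xfe, 0x77, 0x2f, 0x18]

→ t0 |b8|77|fe|c3|b9|2f|30|18|
→ t1 |c3|b9|fe|2f|77|30|b8|18|
→ t2 |30|fe|77|18|18|30|30|b9|
→ t3 |c3|30|b9|fe|fe|77|2f|18|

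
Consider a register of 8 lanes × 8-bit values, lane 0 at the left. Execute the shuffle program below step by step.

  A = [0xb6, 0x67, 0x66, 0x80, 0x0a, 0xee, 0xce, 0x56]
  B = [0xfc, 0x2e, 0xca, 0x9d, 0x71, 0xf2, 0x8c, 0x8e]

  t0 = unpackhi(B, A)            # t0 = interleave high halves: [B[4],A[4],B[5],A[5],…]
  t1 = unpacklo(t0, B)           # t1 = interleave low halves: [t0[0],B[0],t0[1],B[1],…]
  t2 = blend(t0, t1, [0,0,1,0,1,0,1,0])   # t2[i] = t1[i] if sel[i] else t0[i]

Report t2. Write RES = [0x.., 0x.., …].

t0 = [0x71, 0x0a, 0xf2, 0xee, 0x8c, 0xce, 0x8e, 0x56]
t1 = [0x71, 0xfc, 0x0a, 0x2e, 0xf2, 0xca, 0xee, 0x9d]
t2 = [0x71, 0x0a, 0x0a, 0xee, 0xf2, 0xce, 0xee, 0x56]

RES = [0x71, 0x0a, 0x0a, 0xee, 0xf2, 0xce, 0xee, 0x56]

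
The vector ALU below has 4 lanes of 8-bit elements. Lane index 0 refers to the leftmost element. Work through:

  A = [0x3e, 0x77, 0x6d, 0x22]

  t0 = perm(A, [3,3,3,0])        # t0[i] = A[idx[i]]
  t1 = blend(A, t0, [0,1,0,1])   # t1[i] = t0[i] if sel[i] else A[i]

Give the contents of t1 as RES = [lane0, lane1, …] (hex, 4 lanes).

  t0: 22 22 22 3e
  t1: 3e 22 6d 3e

RES = [0x3e, 0x22, 0x6d, 0x3e]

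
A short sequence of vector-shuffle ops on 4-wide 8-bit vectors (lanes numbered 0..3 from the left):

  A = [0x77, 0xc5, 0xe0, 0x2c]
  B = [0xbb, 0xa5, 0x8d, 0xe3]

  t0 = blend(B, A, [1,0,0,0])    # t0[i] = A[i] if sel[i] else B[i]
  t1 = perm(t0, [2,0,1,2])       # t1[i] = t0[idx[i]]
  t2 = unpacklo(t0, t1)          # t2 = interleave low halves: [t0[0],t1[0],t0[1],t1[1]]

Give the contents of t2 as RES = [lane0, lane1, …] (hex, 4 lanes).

RES = [0x77, 0x8d, 0xa5, 0x77]

  t0: 77 a5 8d e3
  t1: 8d 77 a5 8d
  t2: 77 8d a5 77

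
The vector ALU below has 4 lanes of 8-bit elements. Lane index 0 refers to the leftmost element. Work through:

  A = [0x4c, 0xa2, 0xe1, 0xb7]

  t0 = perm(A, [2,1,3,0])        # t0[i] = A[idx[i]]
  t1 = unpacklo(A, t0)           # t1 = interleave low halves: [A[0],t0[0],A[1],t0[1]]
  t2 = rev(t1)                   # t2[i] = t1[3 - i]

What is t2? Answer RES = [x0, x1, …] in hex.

RES = [0xa2, 0xa2, 0xe1, 0x4c]

  t0: e1 a2 b7 4c
  t1: 4c e1 a2 a2
  t2: a2 a2 e1 4c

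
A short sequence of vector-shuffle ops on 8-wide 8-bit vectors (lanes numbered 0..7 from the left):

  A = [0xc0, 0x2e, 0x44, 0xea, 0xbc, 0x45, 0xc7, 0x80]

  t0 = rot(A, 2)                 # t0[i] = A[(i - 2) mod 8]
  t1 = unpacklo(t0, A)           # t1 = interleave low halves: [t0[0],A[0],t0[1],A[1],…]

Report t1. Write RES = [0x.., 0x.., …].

  t0: c7 80 c0 2e 44 ea bc 45
  t1: c7 c0 80 2e c0 44 2e ea

RES = [0xc7, 0xc0, 0x80, 0x2e, 0xc0, 0x44, 0x2e, 0xea]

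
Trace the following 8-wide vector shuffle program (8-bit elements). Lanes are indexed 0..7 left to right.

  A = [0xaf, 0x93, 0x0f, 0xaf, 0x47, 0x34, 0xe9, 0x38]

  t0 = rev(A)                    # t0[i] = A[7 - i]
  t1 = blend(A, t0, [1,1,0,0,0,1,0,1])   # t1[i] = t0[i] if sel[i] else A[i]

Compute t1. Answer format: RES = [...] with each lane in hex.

RES = [0x38, 0xe9, 0x0f, 0xaf, 0x47, 0x0f, 0xe9, 0xaf]

→ t0 |38|e9|34|47|af|0f|93|af|
→ t1 |38|e9|0f|af|47|0f|e9|af|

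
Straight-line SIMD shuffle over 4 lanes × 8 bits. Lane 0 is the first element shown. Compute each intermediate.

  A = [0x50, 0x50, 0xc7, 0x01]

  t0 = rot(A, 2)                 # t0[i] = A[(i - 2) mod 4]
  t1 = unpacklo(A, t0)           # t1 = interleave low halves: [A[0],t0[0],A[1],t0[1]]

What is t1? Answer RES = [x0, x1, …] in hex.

RES = [ 0x50  0xc7  0x50  0x01 ]

t0 = [0xc7, 0x01, 0x50, 0x50]
t1 = [0x50, 0xc7, 0x50, 0x01]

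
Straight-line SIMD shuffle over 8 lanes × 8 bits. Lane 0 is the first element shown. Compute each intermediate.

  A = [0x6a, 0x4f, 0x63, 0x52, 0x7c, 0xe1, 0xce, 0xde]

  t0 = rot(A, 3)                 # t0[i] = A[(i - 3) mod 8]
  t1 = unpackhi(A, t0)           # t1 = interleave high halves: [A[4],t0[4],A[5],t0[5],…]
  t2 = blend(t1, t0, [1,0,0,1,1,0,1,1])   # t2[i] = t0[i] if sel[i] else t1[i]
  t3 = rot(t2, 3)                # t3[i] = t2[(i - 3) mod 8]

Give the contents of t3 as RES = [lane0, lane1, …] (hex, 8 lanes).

RES = [0x52, 0x52, 0x7c, 0xe1, 0x4f, 0xe1, 0x6a, 0x4f]

  t0: e1 ce de 6a 4f 63 52 7c
  t1: 7c 4f e1 63 ce 52 de 7c
  t2: e1 4f e1 6a 4f 52 52 7c
  t3: 52 52 7c e1 4f e1 6a 4f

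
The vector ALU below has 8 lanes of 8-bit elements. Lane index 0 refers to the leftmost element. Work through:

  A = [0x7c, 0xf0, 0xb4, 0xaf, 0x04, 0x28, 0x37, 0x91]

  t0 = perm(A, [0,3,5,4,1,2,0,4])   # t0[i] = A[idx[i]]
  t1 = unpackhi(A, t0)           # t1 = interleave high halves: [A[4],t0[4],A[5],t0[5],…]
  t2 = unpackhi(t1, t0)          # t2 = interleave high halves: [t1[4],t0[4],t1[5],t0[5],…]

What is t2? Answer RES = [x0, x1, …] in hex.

RES = [0x37, 0xf0, 0x7c, 0xb4, 0x91, 0x7c, 0x04, 0x04]

t0 = [0x7c, 0xaf, 0x28, 0x04, 0xf0, 0xb4, 0x7c, 0x04]
t1 = [0x04, 0xf0, 0x28, 0xb4, 0x37, 0x7c, 0x91, 0x04]
t2 = [0x37, 0xf0, 0x7c, 0xb4, 0x91, 0x7c, 0x04, 0x04]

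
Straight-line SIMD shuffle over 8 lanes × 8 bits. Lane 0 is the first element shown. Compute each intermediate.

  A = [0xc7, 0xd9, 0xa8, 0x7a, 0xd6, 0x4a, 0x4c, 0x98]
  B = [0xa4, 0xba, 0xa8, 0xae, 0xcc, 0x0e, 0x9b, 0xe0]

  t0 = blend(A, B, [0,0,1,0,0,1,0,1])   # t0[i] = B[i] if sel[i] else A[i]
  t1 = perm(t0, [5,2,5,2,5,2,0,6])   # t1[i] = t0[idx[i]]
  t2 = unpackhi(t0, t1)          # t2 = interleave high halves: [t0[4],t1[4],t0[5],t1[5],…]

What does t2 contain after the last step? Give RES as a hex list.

RES = [ 0xd6  0x0e  0x0e  0xa8  0x4c  0xc7  0xe0  0x4c ]

→ t0 |c7|d9|a8|7a|d6|0e|4c|e0|
→ t1 |0e|a8|0e|a8|0e|a8|c7|4c|
→ t2 |d6|0e|0e|a8|4c|c7|e0|4c|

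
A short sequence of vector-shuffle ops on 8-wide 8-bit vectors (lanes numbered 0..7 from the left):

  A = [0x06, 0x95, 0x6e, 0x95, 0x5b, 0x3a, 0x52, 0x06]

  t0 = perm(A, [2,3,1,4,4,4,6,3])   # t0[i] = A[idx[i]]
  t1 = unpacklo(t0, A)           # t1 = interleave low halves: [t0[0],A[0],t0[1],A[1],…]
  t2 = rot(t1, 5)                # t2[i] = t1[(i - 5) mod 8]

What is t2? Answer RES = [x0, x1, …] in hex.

→ t0 |6e|95|95|5b|5b|5b|52|95|
→ t1 |6e|06|95|95|95|6e|5b|95|
→ t2 |95|95|6e|5b|95|6e|06|95|

RES = [0x95, 0x95, 0x6e, 0x5b, 0x95, 0x6e, 0x06, 0x95]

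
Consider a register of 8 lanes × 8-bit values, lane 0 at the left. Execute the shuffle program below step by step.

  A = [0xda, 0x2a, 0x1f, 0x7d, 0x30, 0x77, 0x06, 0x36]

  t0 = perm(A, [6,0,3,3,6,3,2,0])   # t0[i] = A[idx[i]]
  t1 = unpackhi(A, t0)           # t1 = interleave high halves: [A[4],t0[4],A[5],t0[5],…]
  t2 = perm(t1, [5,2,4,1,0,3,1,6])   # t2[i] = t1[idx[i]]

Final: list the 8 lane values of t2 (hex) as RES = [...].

t0 = [0x06, 0xda, 0x7d, 0x7d, 0x06, 0x7d, 0x1f, 0xda]
t1 = [0x30, 0x06, 0x77, 0x7d, 0x06, 0x1f, 0x36, 0xda]
t2 = [0x1f, 0x77, 0x06, 0x06, 0x30, 0x7d, 0x06, 0x36]

RES = [0x1f, 0x77, 0x06, 0x06, 0x30, 0x7d, 0x06, 0x36]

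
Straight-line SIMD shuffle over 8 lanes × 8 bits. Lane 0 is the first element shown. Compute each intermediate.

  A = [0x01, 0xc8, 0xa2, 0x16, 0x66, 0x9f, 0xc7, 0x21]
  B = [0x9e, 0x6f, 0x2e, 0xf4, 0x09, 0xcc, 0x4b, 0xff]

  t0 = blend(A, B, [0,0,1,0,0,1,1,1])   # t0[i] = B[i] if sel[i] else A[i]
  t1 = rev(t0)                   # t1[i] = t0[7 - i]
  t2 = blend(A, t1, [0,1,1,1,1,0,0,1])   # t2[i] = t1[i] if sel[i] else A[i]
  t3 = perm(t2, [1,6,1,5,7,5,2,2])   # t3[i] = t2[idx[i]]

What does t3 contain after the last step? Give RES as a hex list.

→ t0 |01|c8|2e|16|66|cc|4b|ff|
→ t1 |ff|4b|cc|66|16|2e|c8|01|
→ t2 |01|4b|cc|66|16|9f|c7|01|
→ t3 |4b|c7|4b|9f|01|9f|cc|cc|

RES = [0x4b, 0xc7, 0x4b, 0x9f, 0x01, 0x9f, 0xcc, 0xcc]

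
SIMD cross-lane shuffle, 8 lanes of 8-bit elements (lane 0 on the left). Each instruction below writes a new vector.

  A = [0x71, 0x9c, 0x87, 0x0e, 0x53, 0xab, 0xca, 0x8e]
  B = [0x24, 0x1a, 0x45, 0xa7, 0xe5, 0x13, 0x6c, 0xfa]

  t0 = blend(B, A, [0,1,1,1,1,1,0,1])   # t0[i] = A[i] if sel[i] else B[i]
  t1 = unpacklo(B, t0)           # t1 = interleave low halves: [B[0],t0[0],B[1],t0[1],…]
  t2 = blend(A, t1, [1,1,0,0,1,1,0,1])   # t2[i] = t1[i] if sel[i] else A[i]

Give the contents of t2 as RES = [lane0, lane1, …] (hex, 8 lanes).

RES = [0x24, 0x24, 0x87, 0x0e, 0x45, 0x87, 0xca, 0x0e]

t0 = [0x24, 0x9c, 0x87, 0x0e, 0x53, 0xab, 0x6c, 0x8e]
t1 = [0x24, 0x24, 0x1a, 0x9c, 0x45, 0x87, 0xa7, 0x0e]
t2 = [0x24, 0x24, 0x87, 0x0e, 0x45, 0x87, 0xca, 0x0e]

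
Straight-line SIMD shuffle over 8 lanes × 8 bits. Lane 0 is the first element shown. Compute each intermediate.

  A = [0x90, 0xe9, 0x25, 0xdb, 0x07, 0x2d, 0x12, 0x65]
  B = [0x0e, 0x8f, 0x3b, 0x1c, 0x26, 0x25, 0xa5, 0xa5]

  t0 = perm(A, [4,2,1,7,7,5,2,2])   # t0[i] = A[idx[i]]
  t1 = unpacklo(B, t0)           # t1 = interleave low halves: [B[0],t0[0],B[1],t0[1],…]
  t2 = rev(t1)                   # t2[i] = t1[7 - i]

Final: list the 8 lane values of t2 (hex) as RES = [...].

t0 = [0x07, 0x25, 0xe9, 0x65, 0x65, 0x2d, 0x25, 0x25]
t1 = [0x0e, 0x07, 0x8f, 0x25, 0x3b, 0xe9, 0x1c, 0x65]
t2 = [0x65, 0x1c, 0xe9, 0x3b, 0x25, 0x8f, 0x07, 0x0e]

RES = [ 0x65  0x1c  0xe9  0x3b  0x25  0x8f  0x07  0x0e ]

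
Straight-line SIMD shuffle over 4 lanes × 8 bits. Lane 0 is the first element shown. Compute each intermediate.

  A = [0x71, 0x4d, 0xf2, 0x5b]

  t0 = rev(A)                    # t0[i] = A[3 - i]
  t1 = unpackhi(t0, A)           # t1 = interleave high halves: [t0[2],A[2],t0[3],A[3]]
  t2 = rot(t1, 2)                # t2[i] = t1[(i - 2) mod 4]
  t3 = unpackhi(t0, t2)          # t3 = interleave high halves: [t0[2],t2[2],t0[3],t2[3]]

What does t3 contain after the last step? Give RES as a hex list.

RES = [0x4d, 0x4d, 0x71, 0xf2]

t0 = [0x5b, 0xf2, 0x4d, 0x71]
t1 = [0x4d, 0xf2, 0x71, 0x5b]
t2 = [0x71, 0x5b, 0x4d, 0xf2]
t3 = [0x4d, 0x4d, 0x71, 0xf2]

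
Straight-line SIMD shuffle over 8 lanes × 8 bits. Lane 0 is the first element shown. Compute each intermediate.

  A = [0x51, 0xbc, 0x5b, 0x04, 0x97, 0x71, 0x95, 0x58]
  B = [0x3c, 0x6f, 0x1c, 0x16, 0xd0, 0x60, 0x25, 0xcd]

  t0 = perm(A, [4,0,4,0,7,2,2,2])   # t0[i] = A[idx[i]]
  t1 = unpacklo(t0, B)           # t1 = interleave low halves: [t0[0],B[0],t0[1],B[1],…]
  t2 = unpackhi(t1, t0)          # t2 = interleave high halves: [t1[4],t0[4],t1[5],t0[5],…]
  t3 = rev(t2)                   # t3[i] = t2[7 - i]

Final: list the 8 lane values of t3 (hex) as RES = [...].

RES = [ 0x5b  0x16  0x5b  0x51  0x5b  0x1c  0x58  0x97 ]

→ t0 |97|51|97|51|58|5b|5b|5b|
→ t1 |97|3c|51|6f|97|1c|51|16|
→ t2 |97|58|1c|5b|51|5b|16|5b|
→ t3 |5b|16|5b|51|5b|1c|58|97|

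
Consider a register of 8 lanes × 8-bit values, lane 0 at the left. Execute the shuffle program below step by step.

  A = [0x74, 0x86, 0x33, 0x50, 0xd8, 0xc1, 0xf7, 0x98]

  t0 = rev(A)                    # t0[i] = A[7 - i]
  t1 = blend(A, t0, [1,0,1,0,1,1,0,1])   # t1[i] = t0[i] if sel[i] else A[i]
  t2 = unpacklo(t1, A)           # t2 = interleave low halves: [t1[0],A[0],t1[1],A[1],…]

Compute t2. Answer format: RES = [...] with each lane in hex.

RES = [0x98, 0x74, 0x86, 0x86, 0xc1, 0x33, 0x50, 0x50]

→ t0 |98|f7|c1|d8|50|33|86|74|
→ t1 |98|86|c1|50|50|33|f7|74|
→ t2 |98|74|86|86|c1|33|50|50|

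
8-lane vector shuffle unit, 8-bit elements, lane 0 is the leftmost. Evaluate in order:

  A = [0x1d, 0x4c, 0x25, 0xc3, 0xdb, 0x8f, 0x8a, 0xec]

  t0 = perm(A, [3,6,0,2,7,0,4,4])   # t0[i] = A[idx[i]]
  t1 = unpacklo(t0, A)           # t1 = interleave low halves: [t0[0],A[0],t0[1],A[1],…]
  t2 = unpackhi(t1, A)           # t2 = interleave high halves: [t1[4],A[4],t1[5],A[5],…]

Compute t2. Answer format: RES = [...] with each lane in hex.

RES = [0x1d, 0xdb, 0x25, 0x8f, 0x25, 0x8a, 0xc3, 0xec]

→ t0 |c3|8a|1d|25|ec|1d|db|db|
→ t1 |c3|1d|8a|4c|1d|25|25|c3|
→ t2 |1d|db|25|8f|25|8a|c3|ec|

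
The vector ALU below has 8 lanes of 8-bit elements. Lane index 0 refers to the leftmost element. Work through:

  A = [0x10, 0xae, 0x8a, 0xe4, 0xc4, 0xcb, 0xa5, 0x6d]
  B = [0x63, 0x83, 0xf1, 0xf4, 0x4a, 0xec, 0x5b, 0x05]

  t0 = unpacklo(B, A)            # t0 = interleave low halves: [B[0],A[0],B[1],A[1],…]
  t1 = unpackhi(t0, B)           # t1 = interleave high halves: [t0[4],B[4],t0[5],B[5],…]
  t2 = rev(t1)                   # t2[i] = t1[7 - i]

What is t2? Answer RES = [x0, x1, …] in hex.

RES = [0x05, 0xe4, 0x5b, 0xf4, 0xec, 0x8a, 0x4a, 0xf1]

  t0: 63 10 83 ae f1 8a f4 e4
  t1: f1 4a 8a ec f4 5b e4 05
  t2: 05 e4 5b f4 ec 8a 4a f1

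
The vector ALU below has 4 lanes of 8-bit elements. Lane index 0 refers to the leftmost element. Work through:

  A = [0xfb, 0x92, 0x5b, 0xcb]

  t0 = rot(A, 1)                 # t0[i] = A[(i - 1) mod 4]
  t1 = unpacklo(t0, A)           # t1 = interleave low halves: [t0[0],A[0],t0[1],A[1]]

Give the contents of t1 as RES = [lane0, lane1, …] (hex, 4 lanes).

→ t0 |cb|fb|92|5b|
→ t1 |cb|fb|fb|92|

RES = [ 0xcb  0xfb  0xfb  0x92 ]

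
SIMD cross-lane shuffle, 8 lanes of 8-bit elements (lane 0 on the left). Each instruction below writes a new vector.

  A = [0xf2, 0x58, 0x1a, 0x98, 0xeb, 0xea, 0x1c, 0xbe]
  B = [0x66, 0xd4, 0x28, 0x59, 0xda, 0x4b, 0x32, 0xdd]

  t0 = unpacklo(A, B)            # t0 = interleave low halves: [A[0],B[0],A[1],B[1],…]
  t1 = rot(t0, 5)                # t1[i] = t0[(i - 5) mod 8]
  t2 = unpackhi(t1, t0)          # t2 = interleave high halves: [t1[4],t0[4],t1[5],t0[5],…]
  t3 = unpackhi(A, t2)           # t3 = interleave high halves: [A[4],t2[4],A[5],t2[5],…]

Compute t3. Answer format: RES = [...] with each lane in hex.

RES = [ 0xeb  0x66  0xea  0x98  0x1c  0x58  0xbe  0x59 ]

t0 = [0xf2, 0x66, 0x58, 0xd4, 0x1a, 0x28, 0x98, 0x59]
t1 = [0xd4, 0x1a, 0x28, 0x98, 0x59, 0xf2, 0x66, 0x58]
t2 = [0x59, 0x1a, 0xf2, 0x28, 0x66, 0x98, 0x58, 0x59]
t3 = [0xeb, 0x66, 0xea, 0x98, 0x1c, 0x58, 0xbe, 0x59]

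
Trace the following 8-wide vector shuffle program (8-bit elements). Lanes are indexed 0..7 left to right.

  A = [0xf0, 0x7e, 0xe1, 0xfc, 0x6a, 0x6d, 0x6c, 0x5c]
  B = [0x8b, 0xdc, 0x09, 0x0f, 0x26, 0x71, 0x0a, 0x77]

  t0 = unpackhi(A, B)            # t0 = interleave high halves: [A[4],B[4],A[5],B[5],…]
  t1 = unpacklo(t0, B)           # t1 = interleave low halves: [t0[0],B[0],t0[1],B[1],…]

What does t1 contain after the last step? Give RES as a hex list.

RES = [0x6a, 0x8b, 0x26, 0xdc, 0x6d, 0x09, 0x71, 0x0f]

→ t0 |6a|26|6d|71|6c|0a|5c|77|
→ t1 |6a|8b|26|dc|6d|09|71|0f|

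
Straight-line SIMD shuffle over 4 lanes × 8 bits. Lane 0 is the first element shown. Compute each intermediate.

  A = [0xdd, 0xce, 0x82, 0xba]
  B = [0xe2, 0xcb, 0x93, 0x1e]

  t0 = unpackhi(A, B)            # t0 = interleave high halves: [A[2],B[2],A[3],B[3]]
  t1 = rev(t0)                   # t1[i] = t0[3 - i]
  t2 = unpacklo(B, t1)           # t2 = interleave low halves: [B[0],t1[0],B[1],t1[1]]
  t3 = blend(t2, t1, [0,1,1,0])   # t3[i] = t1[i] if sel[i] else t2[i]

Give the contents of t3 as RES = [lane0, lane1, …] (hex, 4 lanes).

RES = [0xe2, 0xba, 0x93, 0xba]

→ t0 |82|93|ba|1e|
→ t1 |1e|ba|93|82|
→ t2 |e2|1e|cb|ba|
→ t3 |e2|ba|93|ba|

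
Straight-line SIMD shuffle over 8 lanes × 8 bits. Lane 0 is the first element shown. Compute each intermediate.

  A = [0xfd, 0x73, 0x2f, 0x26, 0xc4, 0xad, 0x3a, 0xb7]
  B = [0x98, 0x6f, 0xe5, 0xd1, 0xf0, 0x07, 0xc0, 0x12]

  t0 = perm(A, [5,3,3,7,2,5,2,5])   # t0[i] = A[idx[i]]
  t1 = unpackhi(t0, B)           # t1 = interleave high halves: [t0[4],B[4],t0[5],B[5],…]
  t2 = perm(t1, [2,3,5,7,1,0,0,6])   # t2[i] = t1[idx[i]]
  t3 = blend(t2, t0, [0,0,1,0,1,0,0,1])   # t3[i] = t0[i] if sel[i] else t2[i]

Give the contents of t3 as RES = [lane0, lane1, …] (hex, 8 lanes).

RES = [0xad, 0x07, 0x26, 0x12, 0x2f, 0x2f, 0x2f, 0xad]

  t0: ad 26 26 b7 2f ad 2f ad
  t1: 2f f0 ad 07 2f c0 ad 12
  t2: ad 07 c0 12 f0 2f 2f ad
  t3: ad 07 26 12 2f 2f 2f ad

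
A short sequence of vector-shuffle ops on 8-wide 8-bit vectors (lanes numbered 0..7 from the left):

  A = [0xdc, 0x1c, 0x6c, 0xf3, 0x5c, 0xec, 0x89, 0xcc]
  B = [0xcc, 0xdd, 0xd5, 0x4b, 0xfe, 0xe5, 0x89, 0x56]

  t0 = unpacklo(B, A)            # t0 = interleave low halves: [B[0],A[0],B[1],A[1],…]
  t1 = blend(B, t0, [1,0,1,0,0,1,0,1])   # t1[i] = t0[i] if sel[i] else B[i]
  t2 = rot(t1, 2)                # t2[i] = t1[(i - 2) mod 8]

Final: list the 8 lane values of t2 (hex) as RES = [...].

RES = [0x89, 0xf3, 0xcc, 0xdd, 0xdd, 0x4b, 0xfe, 0x6c]

  t0: cc dc dd 1c d5 6c 4b f3
  t1: cc dd dd 4b fe 6c 89 f3
  t2: 89 f3 cc dd dd 4b fe 6c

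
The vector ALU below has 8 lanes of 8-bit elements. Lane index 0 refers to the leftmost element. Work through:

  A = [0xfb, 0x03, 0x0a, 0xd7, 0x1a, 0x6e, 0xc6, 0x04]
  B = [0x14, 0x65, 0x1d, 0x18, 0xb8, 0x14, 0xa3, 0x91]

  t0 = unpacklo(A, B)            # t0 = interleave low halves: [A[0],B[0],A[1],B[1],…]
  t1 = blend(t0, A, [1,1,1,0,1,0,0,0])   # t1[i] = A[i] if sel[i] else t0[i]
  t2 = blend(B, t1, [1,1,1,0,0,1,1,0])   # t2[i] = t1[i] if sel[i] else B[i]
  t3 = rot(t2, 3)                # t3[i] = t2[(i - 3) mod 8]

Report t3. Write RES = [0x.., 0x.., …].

t0 = [0xfb, 0x14, 0x03, 0x65, 0x0a, 0x1d, 0xd7, 0x18]
t1 = [0xfb, 0x03, 0x0a, 0x65, 0x1a, 0x1d, 0xd7, 0x18]
t2 = [0xfb, 0x03, 0x0a, 0x18, 0xb8, 0x1d, 0xd7, 0x91]
t3 = [0x1d, 0xd7, 0x91, 0xfb, 0x03, 0x0a, 0x18, 0xb8]

RES = [0x1d, 0xd7, 0x91, 0xfb, 0x03, 0x0a, 0x18, 0xb8]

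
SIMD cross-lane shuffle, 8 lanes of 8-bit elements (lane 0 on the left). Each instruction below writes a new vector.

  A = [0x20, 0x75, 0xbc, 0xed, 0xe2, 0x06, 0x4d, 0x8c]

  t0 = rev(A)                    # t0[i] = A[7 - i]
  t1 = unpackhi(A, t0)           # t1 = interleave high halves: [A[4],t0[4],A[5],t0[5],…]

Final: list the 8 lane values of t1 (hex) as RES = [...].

RES = [0xe2, 0xed, 0x06, 0xbc, 0x4d, 0x75, 0x8c, 0x20]

→ t0 |8c|4d|06|e2|ed|bc|75|20|
→ t1 |e2|ed|06|bc|4d|75|8c|20|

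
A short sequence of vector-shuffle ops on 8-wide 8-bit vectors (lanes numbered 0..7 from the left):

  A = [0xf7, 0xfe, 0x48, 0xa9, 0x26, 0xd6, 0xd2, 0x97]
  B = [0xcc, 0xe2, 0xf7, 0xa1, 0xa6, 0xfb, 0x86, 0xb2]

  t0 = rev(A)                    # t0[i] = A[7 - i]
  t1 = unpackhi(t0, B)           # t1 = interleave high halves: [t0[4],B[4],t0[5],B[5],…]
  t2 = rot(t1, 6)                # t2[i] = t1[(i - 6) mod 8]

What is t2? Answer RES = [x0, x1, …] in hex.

RES = [ 0x48  0xfb  0xfe  0x86  0xf7  0xb2  0xa9  0xa6 ]

  t0: 97 d2 d6 26 a9 48 fe f7
  t1: a9 a6 48 fb fe 86 f7 b2
  t2: 48 fb fe 86 f7 b2 a9 a6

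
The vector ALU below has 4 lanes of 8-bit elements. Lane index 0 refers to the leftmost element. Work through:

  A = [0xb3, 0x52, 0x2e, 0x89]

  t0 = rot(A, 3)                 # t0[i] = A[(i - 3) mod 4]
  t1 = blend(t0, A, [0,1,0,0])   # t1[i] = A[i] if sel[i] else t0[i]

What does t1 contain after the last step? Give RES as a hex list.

t0 = [0x52, 0x2e, 0x89, 0xb3]
t1 = [0x52, 0x52, 0x89, 0xb3]

RES = [ 0x52  0x52  0x89  0xb3 ]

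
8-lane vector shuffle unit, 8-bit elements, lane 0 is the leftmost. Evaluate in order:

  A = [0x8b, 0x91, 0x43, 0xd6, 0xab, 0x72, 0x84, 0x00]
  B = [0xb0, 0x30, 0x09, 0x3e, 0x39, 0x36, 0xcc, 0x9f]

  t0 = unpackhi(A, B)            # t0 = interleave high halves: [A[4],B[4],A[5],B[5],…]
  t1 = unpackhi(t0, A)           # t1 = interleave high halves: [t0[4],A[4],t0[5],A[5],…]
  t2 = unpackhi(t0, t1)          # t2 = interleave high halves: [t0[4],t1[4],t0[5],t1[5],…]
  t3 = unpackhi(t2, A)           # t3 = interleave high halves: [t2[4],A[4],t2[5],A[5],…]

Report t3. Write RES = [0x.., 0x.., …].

→ t0 |ab|39|72|36|84|cc|00|9f|
→ t1 |84|ab|cc|72|00|84|9f|00|
→ t2 |84|00|cc|84|00|9f|9f|00|
→ t3 |00|ab|9f|72|9f|84|00|00|

RES = [0x00, 0xab, 0x9f, 0x72, 0x9f, 0x84, 0x00, 0x00]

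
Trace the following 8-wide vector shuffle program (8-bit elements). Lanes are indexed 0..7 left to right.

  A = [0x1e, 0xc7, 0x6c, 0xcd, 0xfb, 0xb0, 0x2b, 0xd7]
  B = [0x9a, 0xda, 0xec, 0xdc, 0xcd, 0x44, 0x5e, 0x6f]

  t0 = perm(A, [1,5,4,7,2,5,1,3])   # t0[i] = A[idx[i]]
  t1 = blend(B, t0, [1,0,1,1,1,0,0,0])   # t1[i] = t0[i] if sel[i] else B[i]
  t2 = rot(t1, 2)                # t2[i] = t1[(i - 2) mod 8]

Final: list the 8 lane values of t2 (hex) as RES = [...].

RES = [ 0x5e  0x6f  0xc7  0xda  0xfb  0xd7  0x6c  0x44 ]

  t0: c7 b0 fb d7 6c b0 c7 cd
  t1: c7 da fb d7 6c 44 5e 6f
  t2: 5e 6f c7 da fb d7 6c 44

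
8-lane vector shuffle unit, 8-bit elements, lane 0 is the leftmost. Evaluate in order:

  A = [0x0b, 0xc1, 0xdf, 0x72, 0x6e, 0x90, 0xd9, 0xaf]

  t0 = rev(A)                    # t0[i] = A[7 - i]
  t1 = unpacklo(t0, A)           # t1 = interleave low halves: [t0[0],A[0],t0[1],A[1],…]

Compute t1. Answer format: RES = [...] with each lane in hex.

RES = [ 0xaf  0x0b  0xd9  0xc1  0x90  0xdf  0x6e  0x72 ]

  t0: af d9 90 6e 72 df c1 0b
  t1: af 0b d9 c1 90 df 6e 72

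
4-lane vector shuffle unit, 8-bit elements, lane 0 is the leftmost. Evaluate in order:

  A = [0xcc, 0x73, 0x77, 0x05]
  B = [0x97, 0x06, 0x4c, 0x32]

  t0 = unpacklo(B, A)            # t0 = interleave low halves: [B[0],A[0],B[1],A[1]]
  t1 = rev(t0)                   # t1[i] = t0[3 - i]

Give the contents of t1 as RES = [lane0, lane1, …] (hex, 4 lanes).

→ t0 |97|cc|06|73|
→ t1 |73|06|cc|97|

RES = [0x73, 0x06, 0xcc, 0x97]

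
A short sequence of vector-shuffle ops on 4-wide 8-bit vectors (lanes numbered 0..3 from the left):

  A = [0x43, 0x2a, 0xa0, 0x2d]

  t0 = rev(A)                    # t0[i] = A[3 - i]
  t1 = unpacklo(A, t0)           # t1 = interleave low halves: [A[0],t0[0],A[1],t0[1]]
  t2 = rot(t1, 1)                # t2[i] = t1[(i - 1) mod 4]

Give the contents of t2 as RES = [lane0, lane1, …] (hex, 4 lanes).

RES = [0xa0, 0x43, 0x2d, 0x2a]

→ t0 |2d|a0|2a|43|
→ t1 |43|2d|2a|a0|
→ t2 |a0|43|2d|2a|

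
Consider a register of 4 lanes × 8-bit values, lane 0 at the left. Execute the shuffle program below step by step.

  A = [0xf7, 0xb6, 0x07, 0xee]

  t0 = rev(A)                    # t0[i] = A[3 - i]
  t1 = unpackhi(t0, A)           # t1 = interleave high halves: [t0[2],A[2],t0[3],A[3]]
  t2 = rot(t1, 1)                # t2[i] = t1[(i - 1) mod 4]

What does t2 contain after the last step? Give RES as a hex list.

t0 = [0xee, 0x07, 0xb6, 0xf7]
t1 = [0xb6, 0x07, 0xf7, 0xee]
t2 = [0xee, 0xb6, 0x07, 0xf7]

RES = [0xee, 0xb6, 0x07, 0xf7]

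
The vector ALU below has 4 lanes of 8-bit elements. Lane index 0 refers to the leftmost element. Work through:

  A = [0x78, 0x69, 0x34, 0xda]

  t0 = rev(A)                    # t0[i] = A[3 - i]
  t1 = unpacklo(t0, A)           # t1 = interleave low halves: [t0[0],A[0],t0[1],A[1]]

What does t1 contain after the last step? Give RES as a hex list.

RES = [0xda, 0x78, 0x34, 0x69]

→ t0 |da|34|69|78|
→ t1 |da|78|34|69|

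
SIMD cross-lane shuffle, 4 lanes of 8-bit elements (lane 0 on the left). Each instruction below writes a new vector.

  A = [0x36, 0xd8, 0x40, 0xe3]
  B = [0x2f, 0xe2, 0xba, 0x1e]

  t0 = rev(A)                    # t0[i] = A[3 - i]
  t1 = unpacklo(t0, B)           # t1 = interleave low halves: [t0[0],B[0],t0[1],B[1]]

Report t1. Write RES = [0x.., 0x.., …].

→ t0 |e3|40|d8|36|
→ t1 |e3|2f|40|e2|

RES = [ 0xe3  0x2f  0x40  0xe2 ]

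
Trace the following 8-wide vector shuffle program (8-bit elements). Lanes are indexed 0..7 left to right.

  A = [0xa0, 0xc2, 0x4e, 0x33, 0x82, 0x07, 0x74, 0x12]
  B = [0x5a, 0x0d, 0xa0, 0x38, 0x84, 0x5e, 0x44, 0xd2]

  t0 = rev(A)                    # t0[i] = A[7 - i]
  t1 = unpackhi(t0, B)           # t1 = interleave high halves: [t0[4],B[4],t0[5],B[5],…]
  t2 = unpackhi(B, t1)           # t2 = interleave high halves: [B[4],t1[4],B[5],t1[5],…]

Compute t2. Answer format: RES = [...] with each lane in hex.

  t0: 12 74 07 82 33 4e c2 a0
  t1: 33 84 4e 5e c2 44 a0 d2
  t2: 84 c2 5e 44 44 a0 d2 d2

RES = [ 0x84  0xc2  0x5e  0x44  0x44  0xa0  0xd2  0xd2 ]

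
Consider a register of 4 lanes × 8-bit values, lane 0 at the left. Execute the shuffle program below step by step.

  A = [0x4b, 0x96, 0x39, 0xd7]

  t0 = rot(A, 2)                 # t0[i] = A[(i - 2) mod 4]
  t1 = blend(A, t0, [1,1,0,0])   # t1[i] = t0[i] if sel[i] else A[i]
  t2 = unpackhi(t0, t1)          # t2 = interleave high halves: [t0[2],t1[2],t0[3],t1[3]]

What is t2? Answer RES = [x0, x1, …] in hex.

t0 = [0x39, 0xd7, 0x4b, 0x96]
t1 = [0x39, 0xd7, 0x39, 0xd7]
t2 = [0x4b, 0x39, 0x96, 0xd7]

RES = [ 0x4b  0x39  0x96  0xd7 ]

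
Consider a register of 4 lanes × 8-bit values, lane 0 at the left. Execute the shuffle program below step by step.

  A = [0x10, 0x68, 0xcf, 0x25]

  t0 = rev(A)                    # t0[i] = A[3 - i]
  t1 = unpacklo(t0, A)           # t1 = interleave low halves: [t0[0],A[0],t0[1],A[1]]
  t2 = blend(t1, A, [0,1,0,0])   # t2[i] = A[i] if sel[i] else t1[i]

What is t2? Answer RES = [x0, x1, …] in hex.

RES = [0x25, 0x68, 0xcf, 0x68]

t0 = [0x25, 0xcf, 0x68, 0x10]
t1 = [0x25, 0x10, 0xcf, 0x68]
t2 = [0x25, 0x68, 0xcf, 0x68]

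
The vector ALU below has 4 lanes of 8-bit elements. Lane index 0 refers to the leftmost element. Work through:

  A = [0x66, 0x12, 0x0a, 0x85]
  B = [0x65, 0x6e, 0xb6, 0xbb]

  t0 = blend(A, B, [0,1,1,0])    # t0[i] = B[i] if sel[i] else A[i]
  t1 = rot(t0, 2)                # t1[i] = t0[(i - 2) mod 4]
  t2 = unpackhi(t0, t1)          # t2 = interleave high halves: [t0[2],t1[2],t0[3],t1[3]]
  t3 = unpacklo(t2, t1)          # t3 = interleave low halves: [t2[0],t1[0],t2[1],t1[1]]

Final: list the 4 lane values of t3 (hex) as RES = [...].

RES = [0xb6, 0xb6, 0x66, 0x85]

  t0: 66 6e b6 85
  t1: b6 85 66 6e
  t2: b6 66 85 6e
  t3: b6 b6 66 85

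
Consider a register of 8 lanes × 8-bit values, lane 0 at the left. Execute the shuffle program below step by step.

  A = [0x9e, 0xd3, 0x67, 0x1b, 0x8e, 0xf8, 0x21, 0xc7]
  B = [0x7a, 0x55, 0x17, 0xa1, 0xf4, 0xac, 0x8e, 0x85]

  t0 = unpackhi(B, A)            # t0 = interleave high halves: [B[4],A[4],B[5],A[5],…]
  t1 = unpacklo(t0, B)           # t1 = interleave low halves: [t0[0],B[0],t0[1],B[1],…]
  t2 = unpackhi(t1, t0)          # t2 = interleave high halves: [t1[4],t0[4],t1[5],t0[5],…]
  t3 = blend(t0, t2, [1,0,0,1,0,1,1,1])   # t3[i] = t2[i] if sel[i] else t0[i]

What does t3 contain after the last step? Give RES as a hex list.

t0 = [0xf4, 0x8e, 0xac, 0xf8, 0x8e, 0x21, 0x85, 0xc7]
t1 = [0xf4, 0x7a, 0x8e, 0x55, 0xac, 0x17, 0xf8, 0xa1]
t2 = [0xac, 0x8e, 0x17, 0x21, 0xf8, 0x85, 0xa1, 0xc7]
t3 = [0xac, 0x8e, 0xac, 0x21, 0x8e, 0x85, 0xa1, 0xc7]

RES = [ 0xac  0x8e  0xac  0x21  0x8e  0x85  0xa1  0xc7 ]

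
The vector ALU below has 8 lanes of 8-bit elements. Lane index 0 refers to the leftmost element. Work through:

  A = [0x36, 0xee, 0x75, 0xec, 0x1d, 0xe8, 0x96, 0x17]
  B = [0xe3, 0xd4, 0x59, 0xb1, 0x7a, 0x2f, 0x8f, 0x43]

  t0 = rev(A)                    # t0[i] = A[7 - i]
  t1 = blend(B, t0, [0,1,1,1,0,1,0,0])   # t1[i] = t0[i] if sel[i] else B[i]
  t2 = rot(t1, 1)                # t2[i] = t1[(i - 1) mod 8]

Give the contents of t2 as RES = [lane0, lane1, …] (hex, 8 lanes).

  t0: 17 96 e8 1d ec 75 ee 36
  t1: e3 96 e8 1d 7a 75 8f 43
  t2: 43 e3 96 e8 1d 7a 75 8f

RES = [ 0x43  0xe3  0x96  0xe8  0x1d  0x7a  0x75  0x8f ]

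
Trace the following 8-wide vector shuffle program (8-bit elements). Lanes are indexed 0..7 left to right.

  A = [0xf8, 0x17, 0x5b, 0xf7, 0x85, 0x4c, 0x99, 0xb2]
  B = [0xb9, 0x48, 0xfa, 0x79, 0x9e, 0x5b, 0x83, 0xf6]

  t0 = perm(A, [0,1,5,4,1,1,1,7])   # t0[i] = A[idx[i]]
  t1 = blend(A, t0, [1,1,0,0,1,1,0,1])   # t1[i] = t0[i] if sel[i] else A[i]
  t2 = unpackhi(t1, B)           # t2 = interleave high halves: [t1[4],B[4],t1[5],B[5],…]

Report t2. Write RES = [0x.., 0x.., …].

RES = [ 0x17  0x9e  0x17  0x5b  0x99  0x83  0xb2  0xf6 ]

→ t0 |f8|17|4c|85|17|17|17|b2|
→ t1 |f8|17|5b|f7|17|17|99|b2|
→ t2 |17|9e|17|5b|99|83|b2|f6|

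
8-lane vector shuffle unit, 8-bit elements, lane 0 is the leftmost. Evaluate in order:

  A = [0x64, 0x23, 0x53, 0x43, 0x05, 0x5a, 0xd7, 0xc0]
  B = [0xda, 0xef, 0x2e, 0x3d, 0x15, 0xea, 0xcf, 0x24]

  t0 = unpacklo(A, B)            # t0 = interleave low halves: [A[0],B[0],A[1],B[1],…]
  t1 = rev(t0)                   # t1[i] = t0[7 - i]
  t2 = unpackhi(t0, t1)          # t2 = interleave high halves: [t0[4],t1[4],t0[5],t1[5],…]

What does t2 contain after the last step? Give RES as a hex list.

→ t0 |64|da|23|ef|53|2e|43|3d|
→ t1 |3d|43|2e|53|ef|23|da|64|
→ t2 |53|ef|2e|23|43|da|3d|64|

RES = [ 0x53  0xef  0x2e  0x23  0x43  0xda  0x3d  0x64 ]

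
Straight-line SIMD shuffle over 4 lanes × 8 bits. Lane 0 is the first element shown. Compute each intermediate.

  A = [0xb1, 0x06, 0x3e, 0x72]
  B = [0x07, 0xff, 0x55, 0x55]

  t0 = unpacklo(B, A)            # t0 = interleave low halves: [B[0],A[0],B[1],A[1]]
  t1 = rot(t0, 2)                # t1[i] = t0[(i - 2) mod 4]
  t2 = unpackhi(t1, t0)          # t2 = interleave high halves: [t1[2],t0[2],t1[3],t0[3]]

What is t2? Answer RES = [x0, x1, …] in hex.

→ t0 |07|b1|ff|06|
→ t1 |ff|06|07|b1|
→ t2 |07|ff|b1|06|

RES = [ 0x07  0xff  0xb1  0x06 ]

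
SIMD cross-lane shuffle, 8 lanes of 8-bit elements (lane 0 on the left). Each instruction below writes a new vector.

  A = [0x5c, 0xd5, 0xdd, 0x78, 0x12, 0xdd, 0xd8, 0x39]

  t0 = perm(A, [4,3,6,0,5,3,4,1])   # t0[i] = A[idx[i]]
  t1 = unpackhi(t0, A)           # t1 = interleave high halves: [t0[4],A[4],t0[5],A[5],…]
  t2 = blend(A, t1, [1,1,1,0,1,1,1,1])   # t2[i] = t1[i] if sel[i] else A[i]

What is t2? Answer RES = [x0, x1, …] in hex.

RES = [0xdd, 0x12, 0x78, 0x78, 0x12, 0xd8, 0xd5, 0x39]

t0 = [0x12, 0x78, 0xd8, 0x5c, 0xdd, 0x78, 0x12, 0xd5]
t1 = [0xdd, 0x12, 0x78, 0xdd, 0x12, 0xd8, 0xd5, 0x39]
t2 = [0xdd, 0x12, 0x78, 0x78, 0x12, 0xd8, 0xd5, 0x39]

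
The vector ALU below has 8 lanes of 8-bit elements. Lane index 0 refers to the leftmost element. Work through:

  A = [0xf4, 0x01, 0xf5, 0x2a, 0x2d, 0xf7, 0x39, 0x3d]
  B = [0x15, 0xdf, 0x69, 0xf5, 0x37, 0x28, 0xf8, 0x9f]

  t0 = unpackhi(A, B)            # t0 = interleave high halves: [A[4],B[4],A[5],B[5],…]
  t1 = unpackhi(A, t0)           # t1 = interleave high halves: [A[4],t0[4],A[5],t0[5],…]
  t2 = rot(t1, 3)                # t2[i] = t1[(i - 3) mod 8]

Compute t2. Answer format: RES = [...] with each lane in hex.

RES = [0x3d, 0x3d, 0x9f, 0x2d, 0x39, 0xf7, 0xf8, 0x39]

t0 = [0x2d, 0x37, 0xf7, 0x28, 0x39, 0xf8, 0x3d, 0x9f]
t1 = [0x2d, 0x39, 0xf7, 0xf8, 0x39, 0x3d, 0x3d, 0x9f]
t2 = [0x3d, 0x3d, 0x9f, 0x2d, 0x39, 0xf7, 0xf8, 0x39]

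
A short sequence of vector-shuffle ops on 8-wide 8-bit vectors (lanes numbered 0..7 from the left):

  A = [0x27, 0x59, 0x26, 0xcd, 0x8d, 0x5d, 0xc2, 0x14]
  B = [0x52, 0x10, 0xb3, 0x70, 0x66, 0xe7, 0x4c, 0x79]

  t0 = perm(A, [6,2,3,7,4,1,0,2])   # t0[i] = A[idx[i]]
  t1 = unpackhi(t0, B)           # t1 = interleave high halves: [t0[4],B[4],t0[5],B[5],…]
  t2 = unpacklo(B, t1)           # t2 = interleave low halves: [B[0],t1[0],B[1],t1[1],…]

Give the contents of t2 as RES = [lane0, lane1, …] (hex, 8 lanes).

→ t0 |c2|26|cd|14|8d|59|27|26|
→ t1 |8d|66|59|e7|27|4c|26|79|
→ t2 |52|8d|10|66|b3|59|70|e7|

RES = [0x52, 0x8d, 0x10, 0x66, 0xb3, 0x59, 0x70, 0xe7]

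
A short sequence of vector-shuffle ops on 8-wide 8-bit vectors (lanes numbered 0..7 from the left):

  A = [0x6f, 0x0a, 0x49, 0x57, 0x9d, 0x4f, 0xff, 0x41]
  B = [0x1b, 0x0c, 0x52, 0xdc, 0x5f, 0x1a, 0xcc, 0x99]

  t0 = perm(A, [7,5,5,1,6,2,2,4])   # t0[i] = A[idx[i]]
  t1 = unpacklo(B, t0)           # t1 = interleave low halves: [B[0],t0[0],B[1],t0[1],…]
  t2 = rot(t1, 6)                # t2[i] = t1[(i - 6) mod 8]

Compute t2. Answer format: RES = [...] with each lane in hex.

→ t0 |41|4f|4f|0a|ff|49|49|9d|
→ t1 |1b|41|0c|4f|52|4f|dc|0a|
→ t2 |0c|4f|52|4f|dc|0a|1b|41|

RES = [ 0x0c  0x4f  0x52  0x4f  0xdc  0x0a  0x1b  0x41 ]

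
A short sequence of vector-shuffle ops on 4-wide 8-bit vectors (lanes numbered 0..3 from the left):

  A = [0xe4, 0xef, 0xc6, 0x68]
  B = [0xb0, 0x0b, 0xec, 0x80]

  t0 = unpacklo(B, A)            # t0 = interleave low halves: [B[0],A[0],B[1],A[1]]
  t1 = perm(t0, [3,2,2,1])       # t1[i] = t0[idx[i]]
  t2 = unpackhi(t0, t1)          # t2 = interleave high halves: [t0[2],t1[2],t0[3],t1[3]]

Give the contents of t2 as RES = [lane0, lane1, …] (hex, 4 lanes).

t0 = [0xb0, 0xe4, 0x0b, 0xef]
t1 = [0xef, 0x0b, 0x0b, 0xe4]
t2 = [0x0b, 0x0b, 0xef, 0xe4]

RES = [0x0b, 0x0b, 0xef, 0xe4]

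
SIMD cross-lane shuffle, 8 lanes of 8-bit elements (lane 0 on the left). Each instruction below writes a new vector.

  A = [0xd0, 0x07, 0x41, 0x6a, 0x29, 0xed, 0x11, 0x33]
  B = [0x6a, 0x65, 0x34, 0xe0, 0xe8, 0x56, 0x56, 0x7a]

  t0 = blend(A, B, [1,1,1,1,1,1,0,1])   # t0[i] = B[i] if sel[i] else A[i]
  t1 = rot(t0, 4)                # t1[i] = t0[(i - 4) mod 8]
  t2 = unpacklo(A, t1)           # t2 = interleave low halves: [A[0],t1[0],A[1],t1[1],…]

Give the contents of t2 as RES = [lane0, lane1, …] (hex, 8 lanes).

→ t0 |6a|65|34|e0|e8|56|11|7a|
→ t1 |e8|56|11|7a|6a|65|34|e0|
→ t2 |d0|e8|07|56|41|11|6a|7a|

RES = [ 0xd0  0xe8  0x07  0x56  0x41  0x11  0x6a  0x7a ]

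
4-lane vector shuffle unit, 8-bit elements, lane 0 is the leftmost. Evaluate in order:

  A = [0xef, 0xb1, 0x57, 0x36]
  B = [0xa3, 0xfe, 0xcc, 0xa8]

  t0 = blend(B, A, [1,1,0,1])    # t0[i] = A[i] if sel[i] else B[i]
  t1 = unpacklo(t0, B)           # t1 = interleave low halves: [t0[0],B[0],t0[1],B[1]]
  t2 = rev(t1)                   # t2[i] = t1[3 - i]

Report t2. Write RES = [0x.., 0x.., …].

RES = [0xfe, 0xb1, 0xa3, 0xef]

t0 = [0xef, 0xb1, 0xcc, 0x36]
t1 = [0xef, 0xa3, 0xb1, 0xfe]
t2 = [0xfe, 0xb1, 0xa3, 0xef]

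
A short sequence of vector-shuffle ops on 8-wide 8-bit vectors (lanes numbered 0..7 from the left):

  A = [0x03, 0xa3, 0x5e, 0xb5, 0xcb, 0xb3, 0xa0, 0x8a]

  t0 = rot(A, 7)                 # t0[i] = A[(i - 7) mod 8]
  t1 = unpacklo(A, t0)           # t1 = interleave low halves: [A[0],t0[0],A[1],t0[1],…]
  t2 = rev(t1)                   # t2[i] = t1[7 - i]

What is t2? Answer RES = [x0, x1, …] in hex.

t0 = [0xa3, 0x5e, 0xb5, 0xcb, 0xb3, 0xa0, 0x8a, 0x03]
t1 = [0x03, 0xa3, 0xa3, 0x5e, 0x5e, 0xb5, 0xb5, 0xcb]
t2 = [0xcb, 0xb5, 0xb5, 0x5e, 0x5e, 0xa3, 0xa3, 0x03]

RES = [ 0xcb  0xb5  0xb5  0x5e  0x5e  0xa3  0xa3  0x03 ]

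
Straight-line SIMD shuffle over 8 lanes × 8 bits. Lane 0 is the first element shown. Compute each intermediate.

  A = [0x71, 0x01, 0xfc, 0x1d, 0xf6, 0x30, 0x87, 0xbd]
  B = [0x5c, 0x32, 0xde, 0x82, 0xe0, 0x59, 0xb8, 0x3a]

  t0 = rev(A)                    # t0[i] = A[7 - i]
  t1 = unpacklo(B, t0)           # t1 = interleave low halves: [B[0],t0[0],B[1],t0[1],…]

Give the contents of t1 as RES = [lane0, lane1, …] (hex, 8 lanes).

t0 = [0xbd, 0x87, 0x30, 0xf6, 0x1d, 0xfc, 0x01, 0x71]
t1 = [0x5c, 0xbd, 0x32, 0x87, 0xde, 0x30, 0x82, 0xf6]

RES = [ 0x5c  0xbd  0x32  0x87  0xde  0x30  0x82  0xf6 ]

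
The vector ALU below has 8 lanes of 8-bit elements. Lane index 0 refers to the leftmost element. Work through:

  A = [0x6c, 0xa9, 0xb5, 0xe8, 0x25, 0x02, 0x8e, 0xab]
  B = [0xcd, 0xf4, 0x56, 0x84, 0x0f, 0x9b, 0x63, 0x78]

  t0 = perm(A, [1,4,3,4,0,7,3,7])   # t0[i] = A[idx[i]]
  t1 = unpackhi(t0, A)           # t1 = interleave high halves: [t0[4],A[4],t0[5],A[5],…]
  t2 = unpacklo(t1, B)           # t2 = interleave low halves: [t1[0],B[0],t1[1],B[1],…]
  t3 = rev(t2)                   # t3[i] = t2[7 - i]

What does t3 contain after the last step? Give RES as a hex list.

RES = [0x84, 0x02, 0x56, 0xab, 0xf4, 0x25, 0xcd, 0x6c]

  t0: a9 25 e8 25 6c ab e8 ab
  t1: 6c 25 ab 02 e8 8e ab ab
  t2: 6c cd 25 f4 ab 56 02 84
  t3: 84 02 56 ab f4 25 cd 6c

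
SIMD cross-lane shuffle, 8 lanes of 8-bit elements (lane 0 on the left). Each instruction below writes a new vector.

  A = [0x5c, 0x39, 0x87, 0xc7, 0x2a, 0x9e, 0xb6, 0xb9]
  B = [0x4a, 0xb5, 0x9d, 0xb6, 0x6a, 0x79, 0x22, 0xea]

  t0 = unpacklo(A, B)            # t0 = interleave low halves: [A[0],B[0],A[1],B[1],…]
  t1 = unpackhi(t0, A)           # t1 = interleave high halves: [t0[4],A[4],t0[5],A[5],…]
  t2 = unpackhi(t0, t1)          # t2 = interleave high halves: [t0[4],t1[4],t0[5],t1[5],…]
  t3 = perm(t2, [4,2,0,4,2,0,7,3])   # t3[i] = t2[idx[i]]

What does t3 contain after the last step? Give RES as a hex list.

RES = [0xc7, 0x9d, 0x87, 0xc7, 0x9d, 0x87, 0xb9, 0xb6]

t0 = [0x5c, 0x4a, 0x39, 0xb5, 0x87, 0x9d, 0xc7, 0xb6]
t1 = [0x87, 0x2a, 0x9d, 0x9e, 0xc7, 0xb6, 0xb6, 0xb9]
t2 = [0x87, 0xc7, 0x9d, 0xb6, 0xc7, 0xb6, 0xb6, 0xb9]
t3 = [0xc7, 0x9d, 0x87, 0xc7, 0x9d, 0x87, 0xb9, 0xb6]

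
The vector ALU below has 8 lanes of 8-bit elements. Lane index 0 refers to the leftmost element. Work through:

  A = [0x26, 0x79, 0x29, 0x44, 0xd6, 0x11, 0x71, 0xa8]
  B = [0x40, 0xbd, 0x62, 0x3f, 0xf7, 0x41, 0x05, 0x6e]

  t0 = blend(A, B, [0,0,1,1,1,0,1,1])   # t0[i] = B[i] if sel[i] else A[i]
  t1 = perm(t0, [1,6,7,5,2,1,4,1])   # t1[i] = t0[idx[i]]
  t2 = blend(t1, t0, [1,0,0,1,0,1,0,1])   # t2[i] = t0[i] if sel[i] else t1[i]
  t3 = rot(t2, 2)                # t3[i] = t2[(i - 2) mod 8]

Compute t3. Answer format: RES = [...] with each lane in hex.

  t0: 26 79 62 3f f7 11 05 6e
  t1: 79 05 6e 11 62 79 f7 79
  t2: 26 05 6e 3f 62 11 f7 6e
  t3: f7 6e 26 05 6e 3f 62 11

RES = [ 0xf7  0x6e  0x26  0x05  0x6e  0x3f  0x62  0x11 ]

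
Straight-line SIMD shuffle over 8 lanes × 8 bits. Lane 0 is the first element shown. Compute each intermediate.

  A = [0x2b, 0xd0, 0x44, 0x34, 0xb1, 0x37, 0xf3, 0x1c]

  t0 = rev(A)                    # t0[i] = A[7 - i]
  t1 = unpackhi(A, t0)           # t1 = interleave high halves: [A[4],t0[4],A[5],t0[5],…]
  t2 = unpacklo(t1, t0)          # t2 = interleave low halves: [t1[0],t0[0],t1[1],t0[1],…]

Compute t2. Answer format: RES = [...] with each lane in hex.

RES = [0xb1, 0x1c, 0x34, 0xf3, 0x37, 0x37, 0x44, 0xb1]

  t0: 1c f3 37 b1 34 44 d0 2b
  t1: b1 34 37 44 f3 d0 1c 2b
  t2: b1 1c 34 f3 37 37 44 b1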